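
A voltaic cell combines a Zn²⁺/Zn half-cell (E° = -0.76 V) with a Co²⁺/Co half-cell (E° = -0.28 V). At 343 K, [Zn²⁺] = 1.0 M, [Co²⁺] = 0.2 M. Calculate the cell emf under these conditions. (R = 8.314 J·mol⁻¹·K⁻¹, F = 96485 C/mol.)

The Co²⁺/Co couple has the higher reduction potential and acts as the cathode, so E°_cell = -0.28 − (-0.76) = 0.48 V.
Balancing electrons gives n = 2; the reaction quotient is Q = [Zn²⁺]/[Co²⁺] = 5.00.
E = E° − (RT/nF) ln Q = 0.48 − (8.314×343)/(2×96485) × (1.609) = 0.480 − 0.024 = 0.456 V.

0.456 V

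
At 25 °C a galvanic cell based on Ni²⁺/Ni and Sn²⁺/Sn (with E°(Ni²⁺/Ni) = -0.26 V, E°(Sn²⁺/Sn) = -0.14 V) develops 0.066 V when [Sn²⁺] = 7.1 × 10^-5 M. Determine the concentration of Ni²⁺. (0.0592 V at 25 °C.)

From the Nernst equation, log Q = n(E° − E)/0.0592 = 2(0.12 − 0.066)/0.0592 = 1.824, so Q = 66.7.
With Q = [Ni²⁺]/[Sn²⁺] and the known concentrations, [Ni²⁺] in the numerator gives [Ni²⁺] = 0.0047 M.

0.0047 M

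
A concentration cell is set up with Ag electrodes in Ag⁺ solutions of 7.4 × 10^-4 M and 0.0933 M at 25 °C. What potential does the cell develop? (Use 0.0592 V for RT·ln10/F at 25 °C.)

Both half-cells are Ag⁺/Ag, so E°_cell = 0. The concentrated side is the cathode; the cell reaction moves Ag⁺ from high to low concentration with n = 1.
Q = [Ag⁺]_dilute/[Ag⁺]_conc = 7.4 × 10^-4/0.0933 = 0.00793.
E = 0 − (0.0592/1) log Q = −(0.0592/1)(-2.101) = 0.1244 V.

0.12 V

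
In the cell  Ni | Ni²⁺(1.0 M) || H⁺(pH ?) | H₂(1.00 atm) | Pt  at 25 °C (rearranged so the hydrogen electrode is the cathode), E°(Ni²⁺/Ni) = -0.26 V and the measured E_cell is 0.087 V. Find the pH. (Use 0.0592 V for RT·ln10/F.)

pH = 2.92

E°_cell = 0.26 V and n = 2.
log Q = n(E° − E)/0.0592 = 2×(0.26 − 0.087)/0.0592 = 5.845.
With Q = [Ni²⁺]·P(H₂) / [H⁺]^2, solving for [H⁺] gives log[H⁺] = -2.922, so pH = 2.92.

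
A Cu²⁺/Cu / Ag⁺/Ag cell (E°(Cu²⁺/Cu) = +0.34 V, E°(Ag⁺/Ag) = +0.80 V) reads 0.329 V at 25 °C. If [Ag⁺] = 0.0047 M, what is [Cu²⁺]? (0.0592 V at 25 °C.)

From the Nernst equation, log Q = n(E° − E)/0.0592 = 2(0.46 − 0.329)/0.0592 = 4.426, so Q = 2.66 × 10^4.
With Q = [Cu²⁺]/[Ag⁺]^2 and the known concentrations, [Cu²⁺] in the numerator gives [Cu²⁺] = 0.59 M.

0.59 M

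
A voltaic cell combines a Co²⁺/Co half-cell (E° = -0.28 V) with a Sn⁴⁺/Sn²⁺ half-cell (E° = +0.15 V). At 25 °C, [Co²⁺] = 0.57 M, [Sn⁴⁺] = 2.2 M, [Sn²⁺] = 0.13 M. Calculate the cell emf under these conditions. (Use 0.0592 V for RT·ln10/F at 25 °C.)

0.474 V

The Sn⁴⁺/Sn²⁺ couple has the higher reduction potential and acts as the cathode, so E°_cell = +0.15 − (-0.28) = 0.43 V.
Balancing electrons gives n = 2; the reaction quotient is Q = [Co²⁺]·[Sn²⁺]/[Sn⁴⁺] = 0.0337.
At 25 °C, E = E° − (0.0592/n) log Q = 0.43 − (0.0592/2)(-1.473) = 0.430 + 0.044 = 0.474 V.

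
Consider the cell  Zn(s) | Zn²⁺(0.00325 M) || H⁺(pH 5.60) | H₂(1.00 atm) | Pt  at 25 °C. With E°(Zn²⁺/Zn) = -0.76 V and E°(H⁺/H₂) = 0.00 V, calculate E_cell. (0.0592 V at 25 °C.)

0.50 V

The hydrogen couple is the cathode, so E°_cell = 0.76 V; n = 2.
[H⁺] = 10^(−5.60) = 2.5 × 10^-6 M, and Q = [Zn²⁺]·P(H₂) / [H⁺]^2 = 5.15 × 10^8.
E = E° − (0.0592/2) log Q = 0.76 − (0.0592/2)(8.712) = 0.502 V.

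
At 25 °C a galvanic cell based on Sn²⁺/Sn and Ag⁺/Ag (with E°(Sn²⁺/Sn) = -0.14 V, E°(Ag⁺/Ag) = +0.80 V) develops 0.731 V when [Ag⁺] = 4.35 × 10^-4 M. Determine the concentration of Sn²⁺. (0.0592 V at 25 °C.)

2.2 M

From the Nernst equation, log Q = n(E° − E)/0.0592 = 2(0.94 − 0.731)/0.0592 = 7.061, so Q = 1.15 × 10^7.
With Q = [Sn²⁺]/[Ag⁺]^2 and the known concentrations, [Sn²⁺] in the numerator gives [Sn²⁺] = 2.2 M.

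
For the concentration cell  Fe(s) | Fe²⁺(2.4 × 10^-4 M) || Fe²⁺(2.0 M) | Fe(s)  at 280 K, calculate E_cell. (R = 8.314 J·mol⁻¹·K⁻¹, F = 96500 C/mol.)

Both half-cells are Fe²⁺/Fe, so E°_cell = 0. The concentrated side is the cathode; the cell reaction moves Fe²⁺ from high to low concentration with n = 2.
Q = [Fe²⁺]_dilute/[Fe²⁺]_conc = 2.4 × 10^-4/2.0 = 1.2 × 10^-4.
E = 0 − (RT/nF) ln Q = −((8.314×280)/(2×96500))(-9.028) = 0.1089 V.

0.11 V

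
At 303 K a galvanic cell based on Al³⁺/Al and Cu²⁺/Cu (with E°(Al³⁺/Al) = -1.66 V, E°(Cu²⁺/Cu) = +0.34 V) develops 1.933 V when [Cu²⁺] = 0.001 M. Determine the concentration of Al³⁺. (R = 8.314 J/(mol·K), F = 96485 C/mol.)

From the Nernst equation, ln Q = nF(E° − E)/RT = 6×96485×(2.00 − 1.933)/(8.314×303) = 15.397, so Q = 4.86 × 10^6.
With Q = [Al³⁺]^2/[Cu²⁺]^3 and the known concentrations, [Al³⁺]^2 in the numerator gives [Al³⁺] = 0.07 M.

0.07 M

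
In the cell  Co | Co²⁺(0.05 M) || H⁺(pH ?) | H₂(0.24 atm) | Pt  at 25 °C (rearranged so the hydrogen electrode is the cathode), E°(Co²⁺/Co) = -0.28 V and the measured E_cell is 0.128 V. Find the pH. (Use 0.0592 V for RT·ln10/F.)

pH = 3.53

E°_cell = 0.28 V and n = 2.
log Q = n(E° − E)/0.0592 = 2×(0.28 − 0.128)/0.0592 = 5.135.
With Q = [Co²⁺]·P(H₂) / [H⁺]^2, solving for [H⁺] gives log[H⁺] = -3.528, so pH = 3.53.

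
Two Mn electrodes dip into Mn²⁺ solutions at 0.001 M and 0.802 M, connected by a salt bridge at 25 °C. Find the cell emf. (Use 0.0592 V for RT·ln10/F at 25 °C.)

0.086 V

Both half-cells are Mn²⁺/Mn, so E°_cell = 0. The concentrated side is the cathode; the cell reaction moves Mn²⁺ from high to low concentration with n = 2.
Q = [Mn²⁺]_dilute/[Mn²⁺]_conc = 0.001/0.802 = 0.00125.
E = 0 − (0.0592/2) log Q = −(0.0592/2)(-2.904) = 0.0860 V.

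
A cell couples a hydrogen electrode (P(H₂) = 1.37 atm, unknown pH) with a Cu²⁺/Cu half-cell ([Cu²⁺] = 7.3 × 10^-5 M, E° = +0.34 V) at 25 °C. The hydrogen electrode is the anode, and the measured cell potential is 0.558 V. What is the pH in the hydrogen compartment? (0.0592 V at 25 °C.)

pH = 5.68

E°_cell = 0.34 V and n = 2.
log Q = n(E° − E)/0.0592 = 2×(0.34 − 0.558)/0.0592 = -7.365.
With Q = [H⁺]^2 / ([Cu²⁺]·P(H₂)), solving for [H⁺] gives log[H⁺] = -5.682, so pH = 5.68.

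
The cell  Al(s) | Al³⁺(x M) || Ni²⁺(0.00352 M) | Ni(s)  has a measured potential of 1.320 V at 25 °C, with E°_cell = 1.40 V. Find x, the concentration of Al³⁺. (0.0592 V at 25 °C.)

From the Nernst equation, log Q = n(E° − E)/0.0592 = 6(1.40 − 1.320)/0.0592 = 8.108, so Q = 1.28 × 10^8.
With Q = [Al³⁺]^2/[Ni²⁺]^3 and the known concentrations, [Al³⁺]^2 in the numerator gives [Al³⁺] = 2.4 M.

2.4 M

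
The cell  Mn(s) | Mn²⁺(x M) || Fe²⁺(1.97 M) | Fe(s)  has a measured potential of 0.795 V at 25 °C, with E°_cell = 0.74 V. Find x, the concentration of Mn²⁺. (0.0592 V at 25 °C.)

From the Nernst equation, log Q = n(E° − E)/0.0592 = 2(0.74 − 0.795)/0.0592 = -1.858, so Q = 0.0139.
With Q = [Mn²⁺]/[Fe²⁺] and the known concentrations, [Mn²⁺] in the numerator gives [Mn²⁺] = 0.027 M.

0.027 M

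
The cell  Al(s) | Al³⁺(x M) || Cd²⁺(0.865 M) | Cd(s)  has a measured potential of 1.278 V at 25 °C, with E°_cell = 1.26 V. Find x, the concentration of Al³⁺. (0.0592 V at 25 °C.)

From the Nernst equation, log Q = n(E° − E)/0.0592 = 6(1.26 − 1.278)/0.0592 = -1.824, so Q = 0.0150.
With Q = [Al³⁺]^2/[Cd²⁺]^3 and the known concentrations, [Al³⁺]^2 in the numerator gives [Al³⁺] = 0.098 M.

0.098 M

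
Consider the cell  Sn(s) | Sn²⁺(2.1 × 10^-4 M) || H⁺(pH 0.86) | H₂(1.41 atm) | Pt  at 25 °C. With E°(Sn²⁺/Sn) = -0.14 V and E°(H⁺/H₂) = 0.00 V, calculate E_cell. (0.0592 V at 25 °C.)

0.19 V

The hydrogen couple is the cathode, so E°_cell = 0.14 V; n = 2.
[H⁺] = 10^(−0.86) = 0.14 M, and Q = [Sn²⁺]·P(H₂) / [H⁺]^2 = 0.0155.
E = E° − (0.0592/2) log Q = 0.14 − (0.0592/2)(-1.809) = 0.194 V.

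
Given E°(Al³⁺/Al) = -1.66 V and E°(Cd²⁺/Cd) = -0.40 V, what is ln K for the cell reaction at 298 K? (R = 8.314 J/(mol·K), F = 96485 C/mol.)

E°_cell = -0.40 − (-1.66) = 1.26 V, with n = 6 electrons transferred.
At equilibrium E = 0, so the Nernst equation gives ln K = nFE°/RT = (6)(96485)(1.26)/((8.314)(298)) = 294.41.

ln K = 294.4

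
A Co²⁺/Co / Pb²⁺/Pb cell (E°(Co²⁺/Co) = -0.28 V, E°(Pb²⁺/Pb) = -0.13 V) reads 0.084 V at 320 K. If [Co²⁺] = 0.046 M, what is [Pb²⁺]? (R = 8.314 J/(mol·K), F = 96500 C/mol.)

From the Nernst equation, ln Q = nF(E° − E)/RT = 2×96500×(0.15 − 0.084)/(8.314×320) = 4.788, so Q = 120.
With Q = [Co²⁺]/[Pb²⁺] and the known concentrations, [Pb²⁺] in the denominator gives [Pb²⁺] = 3.8 × 10^-4 M.

3.8 × 10^-4 M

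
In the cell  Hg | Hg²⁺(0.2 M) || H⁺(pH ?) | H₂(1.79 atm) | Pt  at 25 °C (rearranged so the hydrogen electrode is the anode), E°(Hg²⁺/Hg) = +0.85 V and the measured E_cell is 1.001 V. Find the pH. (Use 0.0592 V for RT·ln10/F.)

pH = 2.77

E°_cell = 0.85 V and n = 2.
log Q = n(E° − E)/0.0592 = 2×(0.85 − 1.001)/0.0592 = -5.101.
With Q = [H⁺]^2 / ([Hg²⁺]·P(H₂)), solving for [H⁺] gives log[H⁺] = -2.774, so pH = 2.77.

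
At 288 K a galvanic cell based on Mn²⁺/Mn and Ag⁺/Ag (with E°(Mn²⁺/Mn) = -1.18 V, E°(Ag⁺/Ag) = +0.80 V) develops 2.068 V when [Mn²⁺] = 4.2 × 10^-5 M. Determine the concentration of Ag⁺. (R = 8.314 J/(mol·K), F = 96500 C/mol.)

0.22 M

From the Nernst equation, ln Q = nF(E° − E)/RT = 2×96500×(1.98 − 2.068)/(8.314×288) = -7.093, so Q = 8.31 × 10^-4.
With Q = [Mn²⁺]/[Ag⁺]^2 and the known concentrations, [Ag⁺]^2 in the denominator gives [Ag⁺] = 0.22 M.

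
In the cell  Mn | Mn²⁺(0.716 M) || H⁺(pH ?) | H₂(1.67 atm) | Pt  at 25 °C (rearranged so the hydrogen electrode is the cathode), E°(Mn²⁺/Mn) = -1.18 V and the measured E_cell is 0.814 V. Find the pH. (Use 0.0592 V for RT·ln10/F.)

E°_cell = 1.18 V and n = 2.
log Q = n(E° − E)/0.0592 = 2×(1.18 − 0.814)/0.0592 = 12.365.
With Q = [Mn²⁺]·P(H₂) / [H⁺]^2, solving for [H⁺] gives log[H⁺] = -6.144, so pH = 6.14.

pH = 6.14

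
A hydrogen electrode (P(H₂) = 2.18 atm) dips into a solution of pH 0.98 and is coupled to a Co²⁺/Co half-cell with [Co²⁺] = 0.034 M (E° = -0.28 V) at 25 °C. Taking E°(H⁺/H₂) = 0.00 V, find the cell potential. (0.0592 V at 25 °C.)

0.26 V

The hydrogen couple is the cathode, so E°_cell = 0.28 V; n = 2.
[H⁺] = 10^(−0.98) = 0.10 M, and Q = [Co²⁺]·P(H₂) / [H⁺]^2 = 6.76.
E = E° − (0.0592/2) log Q = 0.28 − (0.0592/2)(0.830) = 0.255 V.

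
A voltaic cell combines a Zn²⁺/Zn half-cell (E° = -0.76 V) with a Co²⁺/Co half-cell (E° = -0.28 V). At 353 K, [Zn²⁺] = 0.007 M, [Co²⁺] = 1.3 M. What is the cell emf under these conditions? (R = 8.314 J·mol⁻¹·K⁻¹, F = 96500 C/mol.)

The Co²⁺/Co couple has the higher reduction potential and acts as the cathode, so E°_cell = -0.28 − (-0.76) = 0.48 V.
Balancing electrons gives n = 2; the reaction quotient is Q = [Zn²⁺]/[Co²⁺] = 0.00538.
E = E° − (RT/nF) ln Q = 0.48 − (8.314×353)/(2×96500) × (-5.224) = 0.480 + 0.079 = 0.559 V.

0.559 V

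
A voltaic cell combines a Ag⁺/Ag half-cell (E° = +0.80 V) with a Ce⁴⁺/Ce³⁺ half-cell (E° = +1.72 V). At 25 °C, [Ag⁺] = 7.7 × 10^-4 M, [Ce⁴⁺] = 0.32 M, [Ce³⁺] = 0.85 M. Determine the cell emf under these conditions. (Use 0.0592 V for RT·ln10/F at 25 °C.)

The Ce⁴⁺/Ce³⁺ couple has the higher reduction potential and acts as the cathode, so E°_cell = +1.72 − (+0.80) = 0.92 V.
Balancing electrons gives n = 1; the reaction quotient is Q = [Ag⁺]·[Ce³⁺]/[Ce⁴⁺] = 0.00205.
At 25 °C, E = E° − (0.0592/n) log Q = 0.92 − (0.0592/1)(-2.689) = 0.920 + 0.159 = 1.079 V.

1.08 V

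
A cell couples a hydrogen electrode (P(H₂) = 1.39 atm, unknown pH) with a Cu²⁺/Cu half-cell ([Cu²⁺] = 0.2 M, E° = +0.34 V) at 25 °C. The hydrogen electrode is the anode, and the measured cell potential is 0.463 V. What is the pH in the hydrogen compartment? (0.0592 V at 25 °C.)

E°_cell = 0.34 V and n = 2.
log Q = n(E° − E)/0.0592 = 2×(0.34 − 0.463)/0.0592 = -4.155.
With Q = [H⁺]^2 / ([Cu²⁺]·P(H₂)), solving for [H⁺] gives log[H⁺] = -2.356, so pH = 2.36.

pH = 2.36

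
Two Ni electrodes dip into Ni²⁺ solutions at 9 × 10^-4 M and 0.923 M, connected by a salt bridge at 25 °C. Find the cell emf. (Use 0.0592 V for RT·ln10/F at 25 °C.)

0.089 V

Both half-cells are Ni²⁺/Ni, so E°_cell = 0. The concentrated side is the cathode; the cell reaction moves Ni²⁺ from high to low concentration with n = 2.
Q = [Ni²⁺]_dilute/[Ni²⁺]_conc = 9 × 10^-4/0.923 = 9.75 × 10^-4.
E = 0 − (0.0592/2) log Q = −(0.0592/2)(-3.011) = 0.0891 V.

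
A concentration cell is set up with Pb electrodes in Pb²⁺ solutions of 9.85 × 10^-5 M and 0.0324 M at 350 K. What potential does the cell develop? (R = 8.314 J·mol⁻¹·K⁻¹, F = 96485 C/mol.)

Both half-cells are Pb²⁺/Pb, so E°_cell = 0. The concentrated side is the cathode; the cell reaction moves Pb²⁺ from high to low concentration with n = 2.
Q = [Pb²⁺]_dilute/[Pb²⁺]_conc = 9.85 × 10^-5/0.0324 = 0.00304.
E = 0 − (RT/nF) ln Q = −((8.314×350)/(2×96485))(-5.796) = 0.0874 V.

0.087 V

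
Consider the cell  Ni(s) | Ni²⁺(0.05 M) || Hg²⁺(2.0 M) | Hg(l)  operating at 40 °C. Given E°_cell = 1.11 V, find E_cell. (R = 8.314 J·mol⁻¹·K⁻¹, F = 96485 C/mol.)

Balancing electrons gives n = 2; the reaction quotient is Q = [Ni²⁺]/[Hg²⁺] = 0.0250.
E = E° − (RT/nF) ln Q = 1.11 − (8.314×313)/(2×96485) × (-3.689) = 1.110 + 0.050 = 1.160 V.

1.16 V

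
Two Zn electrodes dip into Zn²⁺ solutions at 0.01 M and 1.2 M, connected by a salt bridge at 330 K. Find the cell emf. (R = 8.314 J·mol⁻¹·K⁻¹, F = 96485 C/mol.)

0.068 V

Both half-cells are Zn²⁺/Zn, so E°_cell = 0. The concentrated side is the cathode; the cell reaction moves Zn²⁺ from high to low concentration with n = 2.
Q = [Zn²⁺]_dilute/[Zn²⁺]_conc = 0.01/1.2 = 0.00833.
E = 0 − (RT/nF) ln Q = −((8.314×330)/(2×96485))(-4.787) = 0.0681 V.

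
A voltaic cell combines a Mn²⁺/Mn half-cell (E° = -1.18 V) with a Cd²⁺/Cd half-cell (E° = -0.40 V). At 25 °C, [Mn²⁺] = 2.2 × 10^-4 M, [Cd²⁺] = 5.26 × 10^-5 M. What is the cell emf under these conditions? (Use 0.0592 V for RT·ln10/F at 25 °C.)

The Cd²⁺/Cd couple has the higher reduction potential and acts as the cathode, so E°_cell = -0.40 − (-1.18) = 0.78 V.
Balancing electrons gives n = 2; the reaction quotient is Q = [Mn²⁺]/[Cd²⁺] = 4.18.
At 25 °C, E = E° − (0.0592/n) log Q = 0.78 − (0.0592/2)(0.621) = 0.780 − 0.018 = 0.762 V.

0.762 V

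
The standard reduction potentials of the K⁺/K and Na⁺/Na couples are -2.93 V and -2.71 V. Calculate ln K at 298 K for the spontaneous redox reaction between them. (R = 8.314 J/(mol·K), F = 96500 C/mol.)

E°_cell = -2.71 − (-2.93) = 0.22 V, with n = 1 electron transferred.
At equilibrium E = 0, so the Nernst equation gives ln K = nFE°/RT = (1)(96500)(0.22)/((8.314)(298)) = 8.57.

ln K = 8.6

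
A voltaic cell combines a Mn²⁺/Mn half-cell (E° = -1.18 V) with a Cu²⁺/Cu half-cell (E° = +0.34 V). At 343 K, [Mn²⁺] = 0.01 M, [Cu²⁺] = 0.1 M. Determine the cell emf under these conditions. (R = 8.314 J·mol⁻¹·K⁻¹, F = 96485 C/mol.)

1.55 V

The Cu²⁺/Cu couple has the higher reduction potential and acts as the cathode, so E°_cell = +0.34 − (-1.18) = 1.52 V.
Balancing electrons gives n = 2; the reaction quotient is Q = [Mn²⁺]/[Cu²⁺] = 0.100.
E = E° − (RT/nF) ln Q = 1.52 − (8.314×343)/(2×96485) × (-2.303) = 1.520 + 0.034 = 1.554 V.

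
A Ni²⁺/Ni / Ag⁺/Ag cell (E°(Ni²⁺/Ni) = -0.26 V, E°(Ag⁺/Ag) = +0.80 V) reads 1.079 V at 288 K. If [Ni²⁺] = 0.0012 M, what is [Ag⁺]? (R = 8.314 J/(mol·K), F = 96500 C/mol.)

From the Nernst equation, ln Q = nF(E° − E)/RT = 2×96500×(1.06 − 1.079)/(8.314×288) = -1.531, so Q = 0.216.
With Q = [Ni²⁺]/[Ag⁺]^2 and the known concentrations, [Ag⁺]^2 in the denominator gives [Ag⁺] = 0.074 M.

0.074 M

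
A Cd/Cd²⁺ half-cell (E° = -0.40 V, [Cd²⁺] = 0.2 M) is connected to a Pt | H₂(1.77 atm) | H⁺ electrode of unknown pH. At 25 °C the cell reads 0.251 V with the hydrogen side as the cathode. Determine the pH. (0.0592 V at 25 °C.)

pH = 2.74

E°_cell = 0.40 V and n = 2.
log Q = n(E° − E)/0.0592 = 2×(0.40 − 0.251)/0.0592 = 5.034.
With Q = [Cd²⁺]·P(H₂) / [H⁺]^2, solving for [H⁺] gives log[H⁺] = -2.742, so pH = 2.74.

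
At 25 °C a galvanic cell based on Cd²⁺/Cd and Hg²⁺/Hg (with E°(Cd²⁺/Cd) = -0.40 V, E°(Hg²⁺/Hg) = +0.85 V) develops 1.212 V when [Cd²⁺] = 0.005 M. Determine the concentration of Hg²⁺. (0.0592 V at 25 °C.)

From the Nernst equation, log Q = n(E° − E)/0.0592 = 2(1.25 − 1.212)/0.0592 = 1.284, so Q = 19.2.
With Q = [Cd²⁺]/[Hg²⁺] and the known concentrations, [Hg²⁺] in the denominator gives [Hg²⁺] = 2.6 × 10^-4 M.

2.6 × 10^-4 M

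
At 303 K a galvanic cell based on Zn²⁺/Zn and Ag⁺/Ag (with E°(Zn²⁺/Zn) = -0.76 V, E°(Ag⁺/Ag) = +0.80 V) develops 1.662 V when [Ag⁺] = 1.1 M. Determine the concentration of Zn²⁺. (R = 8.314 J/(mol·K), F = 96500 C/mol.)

From the Nernst equation, ln Q = nF(E° − E)/RT = 2×96500×(1.56 − 1.662)/(8.314×303) = -7.815, so Q = 4.04 × 10^-4.
With Q = [Zn²⁺]/[Ag⁺]^2 and the known concentrations, [Zn²⁺] in the numerator gives [Zn²⁺] = 4.9 × 10^-4 M.

4.9 × 10^-4 M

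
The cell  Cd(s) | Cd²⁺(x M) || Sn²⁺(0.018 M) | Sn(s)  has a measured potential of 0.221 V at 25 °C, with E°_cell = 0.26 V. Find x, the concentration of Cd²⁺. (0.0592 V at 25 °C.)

0.37 M

From the Nernst equation, log Q = n(E° − E)/0.0592 = 2(0.26 − 0.221)/0.0592 = 1.318, so Q = 20.8.
With Q = [Cd²⁺]/[Sn²⁺] and the known concentrations, [Cd²⁺] in the numerator gives [Cd²⁺] = 0.37 M.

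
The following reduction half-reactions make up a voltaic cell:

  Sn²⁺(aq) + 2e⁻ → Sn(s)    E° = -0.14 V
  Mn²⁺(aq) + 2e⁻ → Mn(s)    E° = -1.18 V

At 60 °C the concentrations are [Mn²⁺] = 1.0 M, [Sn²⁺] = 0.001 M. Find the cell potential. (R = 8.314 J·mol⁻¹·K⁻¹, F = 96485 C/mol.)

The Sn²⁺/Sn couple has the higher reduction potential and acts as the cathode, so E°_cell = -0.14 − (-1.18) = 1.04 V.
Balancing electrons gives n = 2; the reaction quotient is Q = [Mn²⁺]/[Sn²⁺] = 1000.
E = E° − (RT/nF) ln Q = 1.04 − (8.314×333)/(2×96485) × (6.908) = 1.040 − 0.099 = 0.941 V.

0.941 V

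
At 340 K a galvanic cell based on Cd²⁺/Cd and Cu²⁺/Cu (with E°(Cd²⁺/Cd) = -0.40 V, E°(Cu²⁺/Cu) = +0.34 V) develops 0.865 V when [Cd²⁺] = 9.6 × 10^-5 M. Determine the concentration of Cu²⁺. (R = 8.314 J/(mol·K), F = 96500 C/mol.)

From the Nernst equation, ln Q = nF(E° − E)/RT = 2×96500×(0.74 − 0.865)/(8.314×340) = -8.535, so Q = 1.97 × 10^-4.
With Q = [Cd²⁺]/[Cu²⁺] and the known concentrations, [Cu²⁺] in the denominator gives [Cu²⁺] = 0.49 M.

0.49 M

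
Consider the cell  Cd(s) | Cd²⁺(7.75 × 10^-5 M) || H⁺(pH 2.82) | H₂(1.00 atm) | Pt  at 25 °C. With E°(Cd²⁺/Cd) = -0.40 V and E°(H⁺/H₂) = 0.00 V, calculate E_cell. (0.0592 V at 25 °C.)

The hydrogen couple is the cathode, so E°_cell = 0.40 V; n = 2.
[H⁺] = 10^(−2.82) = 0.0015 M, and Q = [Cd²⁺]·P(H₂) / [H⁺]^2 = 33.8.
E = E° − (0.0592/2) log Q = 0.40 − (0.0592/2)(1.529) = 0.355 V.

0.35 V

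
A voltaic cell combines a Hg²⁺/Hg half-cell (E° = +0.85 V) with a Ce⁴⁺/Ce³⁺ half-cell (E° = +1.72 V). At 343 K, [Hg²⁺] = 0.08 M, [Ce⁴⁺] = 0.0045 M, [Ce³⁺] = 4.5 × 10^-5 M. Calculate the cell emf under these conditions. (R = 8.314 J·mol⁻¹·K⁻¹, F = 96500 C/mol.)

The Ce⁴⁺/Ce³⁺ couple has the higher reduction potential and acts as the cathode, so E°_cell = +1.72 − (+0.85) = 0.87 V.
Balancing electrons gives n = 2; the reaction quotient is Q = [Hg²⁺]·[Ce³⁺]^2/[Ce⁴⁺]^2 = 8 × 10^-6.
E = E° − (RT/nF) ln Q = 0.87 − (8.314×343)/(2×96500) × (-11.736) = 0.870 + 0.173 = 1.043 V.

1.04 V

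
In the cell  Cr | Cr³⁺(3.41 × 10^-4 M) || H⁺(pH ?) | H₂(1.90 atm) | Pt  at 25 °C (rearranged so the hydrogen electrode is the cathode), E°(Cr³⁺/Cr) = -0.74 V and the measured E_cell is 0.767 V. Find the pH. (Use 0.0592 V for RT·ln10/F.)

E°_cell = 0.74 V and n = 6.
log Q = n(E° − E)/0.0592 = 6×(0.74 − 0.767)/0.0592 = -2.736.
With Q = [Cr³⁺]^2·P(H₂)^3 / [H⁺]^6, solving for [H⁺] gives log[H⁺] = -0.560, so pH = 0.56.

pH = 0.56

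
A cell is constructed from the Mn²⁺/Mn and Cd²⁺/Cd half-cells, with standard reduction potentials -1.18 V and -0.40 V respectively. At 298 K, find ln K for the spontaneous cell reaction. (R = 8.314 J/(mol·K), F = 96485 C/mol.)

ln K = 60.8

E°_cell = -0.40 − (-1.18) = 0.78 V, with n = 2 electrons transferred.
At equilibrium E = 0, so the Nernst equation gives ln K = nFE°/RT = (2)(96485)(0.78)/((8.314)(298)) = 60.75.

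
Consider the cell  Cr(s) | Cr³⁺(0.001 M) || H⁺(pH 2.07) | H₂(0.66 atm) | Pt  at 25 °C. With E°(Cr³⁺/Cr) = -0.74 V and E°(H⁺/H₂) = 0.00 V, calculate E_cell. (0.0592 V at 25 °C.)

0.68 V

The hydrogen couple is the cathode, so E°_cell = 0.74 V; n = 6.
[H⁺] = 10^(−2.07) = 0.0085 M, and Q = [Cr³⁺]^2·P(H₂)^3 / [H⁺]^6 = 7.56 × 10^5.
E = E° − (0.0592/6) log Q = 0.74 − (0.0592/6)(5.879) = 0.682 V.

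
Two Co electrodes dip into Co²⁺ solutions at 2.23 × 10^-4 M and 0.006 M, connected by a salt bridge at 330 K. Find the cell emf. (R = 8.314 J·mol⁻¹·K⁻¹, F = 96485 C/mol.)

0.047 V

Both half-cells are Co²⁺/Co, so E°_cell = 0. The concentrated side is the cathode; the cell reaction moves Co²⁺ from high to low concentration with n = 2.
Q = [Co²⁺]_dilute/[Co²⁺]_conc = 2.23 × 10^-4/0.006 = 0.0372.
E = 0 − (RT/nF) ln Q = −((8.314×330)/(2×96485))(-3.292) = 0.0468 V.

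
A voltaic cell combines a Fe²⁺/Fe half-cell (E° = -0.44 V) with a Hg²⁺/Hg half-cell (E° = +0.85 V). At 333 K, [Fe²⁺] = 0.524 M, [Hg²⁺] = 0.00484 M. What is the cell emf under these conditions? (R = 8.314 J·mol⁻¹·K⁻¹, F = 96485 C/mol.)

The Hg²⁺/Hg couple has the higher reduction potential and acts as the cathode, so E°_cell = +0.85 − (-0.44) = 1.29 V.
Balancing electrons gives n = 2; the reaction quotient is Q = [Fe²⁺]/[Hg²⁺] = 108.
E = E° − (RT/nF) ln Q = 1.29 − (8.314×333)/(2×96485) × (4.685) = 1.290 − 0.067 = 1.223 V.

1.22 V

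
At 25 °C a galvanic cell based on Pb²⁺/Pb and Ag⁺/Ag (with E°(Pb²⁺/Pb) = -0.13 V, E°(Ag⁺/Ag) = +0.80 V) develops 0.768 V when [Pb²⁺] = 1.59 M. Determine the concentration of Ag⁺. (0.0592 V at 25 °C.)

0.0023 M

From the Nernst equation, log Q = n(E° − E)/0.0592 = 2(0.93 − 0.768)/0.0592 = 5.473, so Q = 2.97 × 10^5.
With Q = [Pb²⁺]/[Ag⁺]^2 and the known concentrations, [Ag⁺]^2 in the denominator gives [Ag⁺] = 0.0023 M.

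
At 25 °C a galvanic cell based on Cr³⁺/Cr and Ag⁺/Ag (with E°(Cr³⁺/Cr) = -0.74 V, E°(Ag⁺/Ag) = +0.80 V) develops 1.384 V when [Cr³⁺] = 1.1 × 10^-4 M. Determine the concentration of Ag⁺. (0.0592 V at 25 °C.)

1.1 × 10^-4 M

From the Nernst equation, log Q = n(E° − E)/0.0592 = 3(1.54 − 1.384)/0.0592 = 7.905, so Q = 8.04 × 10^7.
With Q = [Cr³⁺]/[Ag⁺]^3 and the known concentrations, [Ag⁺]^3 in the denominator gives [Ag⁺] = 1.1 × 10^-4 M.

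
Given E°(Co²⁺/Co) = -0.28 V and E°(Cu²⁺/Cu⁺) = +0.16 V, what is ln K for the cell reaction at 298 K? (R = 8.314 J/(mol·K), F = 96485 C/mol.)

E°_cell = +0.16 − (-0.28) = 0.44 V, with n = 2 electrons transferred.
At equilibrium E = 0, so the Nernst equation gives ln K = nFE°/RT = (2)(96485)(0.44)/((8.314)(298)) = 34.27.

ln K = 34.3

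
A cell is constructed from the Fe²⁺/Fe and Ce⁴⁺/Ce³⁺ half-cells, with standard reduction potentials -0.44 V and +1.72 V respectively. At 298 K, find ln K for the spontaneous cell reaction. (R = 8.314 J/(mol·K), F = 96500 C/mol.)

E°_cell = +1.72 − (-0.44) = 2.16 V, with n = 2 electrons transferred.
At equilibrium E = 0, so the Nernst equation gives ln K = nFE°/RT = (2)(96500)(2.16)/((8.314)(298)) = 168.26.

ln K = 168.3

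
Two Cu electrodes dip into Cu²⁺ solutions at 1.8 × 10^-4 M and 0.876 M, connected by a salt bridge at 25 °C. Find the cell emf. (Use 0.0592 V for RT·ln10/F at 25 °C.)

0.11 V

Both half-cells are Cu²⁺/Cu, so E°_cell = 0. The concentrated side is the cathode; the cell reaction moves Cu²⁺ from high to low concentration with n = 2.
Q = [Cu²⁺]_dilute/[Cu²⁺]_conc = 1.8 × 10^-4/0.876 = 2.05 × 10^-4.
E = 0 − (0.0592/2) log Q = −(0.0592/2)(-3.687) = 0.1091 V.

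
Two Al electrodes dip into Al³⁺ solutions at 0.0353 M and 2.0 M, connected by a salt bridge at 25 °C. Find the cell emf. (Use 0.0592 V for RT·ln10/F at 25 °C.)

Both half-cells are Al³⁺/Al, so E°_cell = 0. The concentrated side is the cathode; the cell reaction moves Al³⁺ from high to low concentration with n = 3.
Q = [Al³⁺]_dilute/[Al³⁺]_conc = 0.0353/2.0 = 0.0176.
E = 0 − (0.0592/3) log Q = −(0.0592/3)(-1.753) = 0.0346 V.

0.035 V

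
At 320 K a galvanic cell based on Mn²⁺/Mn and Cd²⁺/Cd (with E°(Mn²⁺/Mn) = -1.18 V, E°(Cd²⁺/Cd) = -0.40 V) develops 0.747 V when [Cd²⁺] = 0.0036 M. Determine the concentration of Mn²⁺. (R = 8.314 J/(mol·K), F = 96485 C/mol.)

From the Nernst equation, ln Q = nF(E° − E)/RT = 2×96485×(0.78 − 0.747)/(8.314×320) = 2.394, so Q = 11.0.
With Q = [Mn²⁺]/[Cd²⁺] and the known concentrations, [Mn²⁺] in the numerator gives [Mn²⁺] = 0.039 M.

0.039 M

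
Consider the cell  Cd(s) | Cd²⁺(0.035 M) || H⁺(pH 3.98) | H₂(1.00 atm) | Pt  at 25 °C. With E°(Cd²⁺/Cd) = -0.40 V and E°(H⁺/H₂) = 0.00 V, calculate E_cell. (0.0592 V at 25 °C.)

The hydrogen couple is the cathode, so E°_cell = 0.40 V; n = 2.
[H⁺] = 10^(−3.98) = 1 × 10^-4 M, and Q = [Cd²⁺]·P(H₂) / [H⁺]^2 = 3.19 × 10^6.
E = E° − (0.0592/2) log Q = 0.40 − (0.0592/2)(6.504) = 0.207 V.

0.21 V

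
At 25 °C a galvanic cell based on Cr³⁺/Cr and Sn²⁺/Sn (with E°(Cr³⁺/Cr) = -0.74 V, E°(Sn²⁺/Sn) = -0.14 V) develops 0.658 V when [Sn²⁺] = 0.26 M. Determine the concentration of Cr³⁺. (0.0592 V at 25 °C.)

1.5 × 10^-4 M

From the Nernst equation, log Q = n(E° − E)/0.0592 = 6(0.60 − 0.658)/0.0592 = -5.878, so Q = 1.32 × 10^-6.
With Q = [Cr³⁺]^2/[Sn²⁺]^3 and the known concentrations, [Cr³⁺]^2 in the numerator gives [Cr³⁺] = 1.5 × 10^-4 M.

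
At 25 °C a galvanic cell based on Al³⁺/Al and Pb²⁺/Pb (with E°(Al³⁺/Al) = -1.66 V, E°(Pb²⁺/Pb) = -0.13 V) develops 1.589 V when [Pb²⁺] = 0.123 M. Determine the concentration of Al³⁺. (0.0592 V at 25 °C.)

From the Nernst equation, log Q = n(E° − E)/0.0592 = 6(1.53 − 1.589)/0.0592 = -5.980, so Q = 1.05 × 10^-6.
With Q = [Al³⁺]^2/[Pb²⁺]^3 and the known concentrations, [Al³⁺]^2 in the numerator gives [Al³⁺] = 4.4 × 10^-5 M.

4.4 × 10^-5 M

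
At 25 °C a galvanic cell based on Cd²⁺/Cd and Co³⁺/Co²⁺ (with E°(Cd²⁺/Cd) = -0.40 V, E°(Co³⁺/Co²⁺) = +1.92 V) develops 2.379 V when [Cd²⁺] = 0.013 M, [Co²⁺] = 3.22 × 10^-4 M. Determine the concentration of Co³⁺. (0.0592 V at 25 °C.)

From the Nernst equation, log Q = n(E° − E)/0.0592 = 2(2.32 − 2.379)/0.0592 = -1.993, so Q = 0.0102.
With Q = [Cd²⁺]·[Co²⁺]^2/[Co³⁺]^2 and the known concentrations, [Co³⁺]^2 in the denominator gives [Co³⁺] = 3.6 × 10^-4 M.

3.6 × 10^-4 M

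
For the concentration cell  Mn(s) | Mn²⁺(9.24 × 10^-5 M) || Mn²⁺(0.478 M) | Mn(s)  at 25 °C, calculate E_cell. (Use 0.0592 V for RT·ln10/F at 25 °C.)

0.11 V

Both half-cells are Mn²⁺/Mn, so E°_cell = 0. The concentrated side is the cathode; the cell reaction moves Mn²⁺ from high to low concentration with n = 2.
Q = [Mn²⁺]_dilute/[Mn²⁺]_conc = 9.24 × 10^-5/0.478 = 1.93 × 10^-4.
E = 0 − (0.0592/2) log Q = −(0.0592/2)(-3.714) = 0.1099 V.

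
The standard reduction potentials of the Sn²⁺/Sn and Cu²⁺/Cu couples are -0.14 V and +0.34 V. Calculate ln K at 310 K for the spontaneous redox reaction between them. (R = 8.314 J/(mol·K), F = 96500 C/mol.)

E°_cell = +0.34 − (-0.14) = 0.48 V, with n = 2 electrons transferred.
At equilibrium E = 0, so the Nernst equation gives ln K = nFE°/RT = (2)(96500)(0.48)/((8.314)(310)) = 35.94.

ln K = 35.9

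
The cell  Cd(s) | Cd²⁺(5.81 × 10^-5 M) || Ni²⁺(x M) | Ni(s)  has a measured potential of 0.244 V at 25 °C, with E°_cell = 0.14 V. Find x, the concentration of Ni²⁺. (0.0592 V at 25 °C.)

0.19 M

From the Nernst equation, log Q = n(E° − E)/0.0592 = 2(0.14 − 0.244)/0.0592 = -3.514, so Q = 3.07 × 10^-4.
With Q = [Cd²⁺]/[Ni²⁺] and the known concentrations, [Ni²⁺] in the denominator gives [Ni²⁺] = 0.19 M.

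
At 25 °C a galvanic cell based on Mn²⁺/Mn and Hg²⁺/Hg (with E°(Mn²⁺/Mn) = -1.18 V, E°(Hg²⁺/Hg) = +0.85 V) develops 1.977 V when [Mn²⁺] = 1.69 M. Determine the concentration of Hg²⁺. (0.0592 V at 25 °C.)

From the Nernst equation, log Q = n(E° − E)/0.0592 = 2(2.03 − 1.977)/0.0592 = 1.791, so Q = 61.7.
With Q = [Mn²⁺]/[Hg²⁺] and the known concentrations, [Hg²⁺] in the denominator gives [Hg²⁺] = 0.027 M.

0.027 M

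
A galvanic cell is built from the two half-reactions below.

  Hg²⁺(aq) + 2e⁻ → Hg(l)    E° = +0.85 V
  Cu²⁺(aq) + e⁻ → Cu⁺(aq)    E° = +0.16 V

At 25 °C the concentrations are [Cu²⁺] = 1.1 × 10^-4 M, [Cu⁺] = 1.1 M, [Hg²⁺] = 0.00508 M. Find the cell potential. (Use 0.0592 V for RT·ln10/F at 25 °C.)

The Hg²⁺/Hg couple has the higher reduction potential and acts as the cathode, so E°_cell = +0.85 − (+0.16) = 0.69 V.
Balancing electrons gives n = 2; the reaction quotient is Q = [Cu²⁺]^2/([Cu⁺]^2·[Hg²⁺]) = 1.97 × 10^-6.
At 25 °C, E = E° − (0.0592/n) log Q = 0.69 − (0.0592/2)(-5.706) = 0.690 + 0.169 = 0.859 V.

0.859 V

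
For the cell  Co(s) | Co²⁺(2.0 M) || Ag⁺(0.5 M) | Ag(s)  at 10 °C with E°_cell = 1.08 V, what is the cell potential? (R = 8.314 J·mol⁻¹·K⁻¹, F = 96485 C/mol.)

Balancing electrons gives n = 2; the reaction quotient is Q = [Co²⁺]/[Ag⁺]^2 = 8.00.
E = E° − (RT/nF) ln Q = 1.08 − (8.314×283)/(2×96485) × (2.079) = 1.080 − 0.025 = 1.055 V.

1.05 V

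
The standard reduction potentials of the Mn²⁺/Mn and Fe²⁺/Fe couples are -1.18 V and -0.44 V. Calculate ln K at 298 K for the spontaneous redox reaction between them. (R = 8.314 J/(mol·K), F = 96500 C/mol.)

E°_cell = -0.44 − (-1.18) = 0.74 V, with n = 2 electrons transferred.
At equilibrium E = 0, so the Nernst equation gives ln K = nFE°/RT = (2)(96500)(0.74)/((8.314)(298)) = 57.65.

ln K = 57.6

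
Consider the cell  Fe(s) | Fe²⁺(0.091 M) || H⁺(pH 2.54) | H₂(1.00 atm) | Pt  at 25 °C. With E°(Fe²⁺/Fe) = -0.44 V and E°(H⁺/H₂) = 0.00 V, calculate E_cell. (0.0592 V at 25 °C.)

The hydrogen couple is the cathode, so E°_cell = 0.44 V; n = 2.
[H⁺] = 10^(−2.54) = 0.0029 M, and Q = [Fe²⁺]·P(H₂) / [H⁺]^2 = 1.09 × 10^4.
E = E° − (0.0592/2) log Q = 0.44 − (0.0592/2)(4.039) = 0.320 V.

0.32 V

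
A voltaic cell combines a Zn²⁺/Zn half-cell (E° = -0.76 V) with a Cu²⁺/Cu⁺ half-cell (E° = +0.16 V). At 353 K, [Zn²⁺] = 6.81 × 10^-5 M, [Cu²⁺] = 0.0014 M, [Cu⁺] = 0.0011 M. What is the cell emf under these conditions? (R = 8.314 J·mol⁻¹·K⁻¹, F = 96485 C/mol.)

1.07 V

The Cu²⁺/Cu⁺ couple has the higher reduction potential and acts as the cathode, so E°_cell = +0.16 − (-0.76) = 0.92 V.
Balancing electrons gives n = 2; the reaction quotient is Q = [Zn²⁺]·[Cu⁺]^2/[Cu²⁺]^2 = 4.2 × 10^-5.
E = E° − (RT/nF) ln Q = 0.92 − (8.314×353)/(2×96485) × (-10.077) = 0.920 + 0.153 = 1.073 V.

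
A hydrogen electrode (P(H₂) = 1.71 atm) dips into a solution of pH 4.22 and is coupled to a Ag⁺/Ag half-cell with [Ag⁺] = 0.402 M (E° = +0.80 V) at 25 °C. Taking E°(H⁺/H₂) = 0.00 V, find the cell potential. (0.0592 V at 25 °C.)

1.03 V

The Ag⁺/Ag couple is the cathode, so E°_cell = 0.80 V; n = 2.
[H⁺] = 10^(−4.22) = 6 × 10^-5 M, and Q = [H⁺]^2 / ([Ag⁺]^2·P(H₂)) = 1.31 × 10^-8.
E = E° − (0.0592/2) log Q = 0.80 − (0.0592/2)(-7.881) = 1.033 V.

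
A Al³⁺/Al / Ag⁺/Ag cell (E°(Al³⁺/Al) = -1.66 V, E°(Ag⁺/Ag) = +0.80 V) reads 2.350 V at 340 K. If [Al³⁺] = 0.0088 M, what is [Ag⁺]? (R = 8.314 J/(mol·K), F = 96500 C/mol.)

0.0048 M

From the Nernst equation, ln Q = nF(E° − E)/RT = 3×96500×(2.46 − 2.350)/(8.314×340) = 11.266, so Q = 7.81 × 10^4.
With Q = [Al³⁺]/[Ag⁺]^3 and the known concentrations, [Ag⁺]^3 in the denominator gives [Ag⁺] = 0.0048 M.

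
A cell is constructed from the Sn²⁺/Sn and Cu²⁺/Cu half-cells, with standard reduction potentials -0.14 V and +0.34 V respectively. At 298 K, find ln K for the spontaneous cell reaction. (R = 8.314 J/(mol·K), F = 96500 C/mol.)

E°_cell = +0.34 − (-0.14) = 0.48 V, with n = 2 electrons transferred.
At equilibrium E = 0, so the Nernst equation gives ln K = nFE°/RT = (2)(96500)(0.48)/((8.314)(298)) = 37.39.

ln K = 37.4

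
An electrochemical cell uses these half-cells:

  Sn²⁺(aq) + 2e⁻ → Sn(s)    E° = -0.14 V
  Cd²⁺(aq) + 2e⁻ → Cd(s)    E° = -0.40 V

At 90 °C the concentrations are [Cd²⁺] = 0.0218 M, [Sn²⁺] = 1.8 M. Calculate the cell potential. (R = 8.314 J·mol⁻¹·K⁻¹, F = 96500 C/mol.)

The Sn²⁺/Sn couple has the higher reduction potential and acts as the cathode, so E°_cell = -0.14 − (-0.40) = 0.26 V.
Balancing electrons gives n = 2; the reaction quotient is Q = [Cd²⁺]/[Sn²⁺] = 0.0121.
E = E° − (RT/nF) ln Q = 0.26 − (8.314×363)/(2×96500) × (-4.414) = 0.260 + 0.069 = 0.329 V.

0.329 V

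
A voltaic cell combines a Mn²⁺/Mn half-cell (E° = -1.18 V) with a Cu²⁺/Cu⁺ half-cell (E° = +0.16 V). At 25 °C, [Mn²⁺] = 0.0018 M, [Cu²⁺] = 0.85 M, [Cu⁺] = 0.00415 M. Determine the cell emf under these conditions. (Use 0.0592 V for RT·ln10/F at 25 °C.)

1.56 V

The Cu²⁺/Cu⁺ couple has the higher reduction potential and acts as the cathode, so E°_cell = +0.16 − (-1.18) = 1.34 V.
Balancing electrons gives n = 2; the reaction quotient is Q = [Mn²⁺]·[Cu⁺]^2/[Cu²⁺]^2 = 4.29 × 10^-8.
At 25 °C, E = E° − (0.0592/n) log Q = 1.34 − (0.0592/2)(-7.367) = 1.340 + 0.218 = 1.558 V.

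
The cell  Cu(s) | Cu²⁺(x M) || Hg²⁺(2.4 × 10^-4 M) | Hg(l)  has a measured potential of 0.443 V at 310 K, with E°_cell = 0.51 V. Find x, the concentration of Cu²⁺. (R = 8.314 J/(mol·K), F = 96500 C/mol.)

0.036 M

From the Nernst equation, ln Q = nF(E° − E)/RT = 2×96500×(0.51 − 0.443)/(8.314×310) = 5.017, so Q = 151.
With Q = [Cu²⁺]/[Hg²⁺] and the known concentrations, [Cu²⁺] in the numerator gives [Cu²⁺] = 0.036 M.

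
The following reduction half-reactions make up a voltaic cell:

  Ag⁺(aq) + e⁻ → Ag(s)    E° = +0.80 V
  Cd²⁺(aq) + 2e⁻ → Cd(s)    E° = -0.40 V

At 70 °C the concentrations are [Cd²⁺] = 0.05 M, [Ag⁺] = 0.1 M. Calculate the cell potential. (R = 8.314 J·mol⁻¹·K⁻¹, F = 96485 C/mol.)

The Ag⁺/Ag couple has the higher reduction potential and acts as the cathode, so E°_cell = +0.80 − (-0.40) = 1.20 V.
Balancing electrons gives n = 2; the reaction quotient is Q = [Cd²⁺]/[Ag⁺]^2 = 5.00.
E = E° − (RT/nF) ln Q = 1.20 − (8.314×343)/(2×96485) × (1.609) = 1.200 − 0.024 = 1.176 V.

1.18 V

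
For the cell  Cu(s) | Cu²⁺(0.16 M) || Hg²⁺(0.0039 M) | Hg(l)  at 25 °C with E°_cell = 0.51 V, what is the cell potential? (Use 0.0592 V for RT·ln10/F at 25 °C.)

Balancing electrons gives n = 2; the reaction quotient is Q = [Cu²⁺]/[Hg²⁺] = 41.0.
At 25 °C, E = E° − (0.0592/n) log Q = 0.51 − (0.0592/2)(1.613) = 0.510 − 0.048 = 0.462 V.

0.462 V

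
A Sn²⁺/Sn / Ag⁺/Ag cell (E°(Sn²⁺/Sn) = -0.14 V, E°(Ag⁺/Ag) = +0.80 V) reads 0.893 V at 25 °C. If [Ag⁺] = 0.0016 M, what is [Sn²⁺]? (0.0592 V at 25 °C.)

From the Nernst equation, log Q = n(E° − E)/0.0592 = 2(0.94 − 0.893)/0.0592 = 1.588, so Q = 38.7.
With Q = [Sn²⁺]/[Ag⁺]^2 and the known concentrations, [Sn²⁺] in the numerator gives [Sn²⁺] = 9.9 × 10^-5 M.

9.9 × 10^-5 M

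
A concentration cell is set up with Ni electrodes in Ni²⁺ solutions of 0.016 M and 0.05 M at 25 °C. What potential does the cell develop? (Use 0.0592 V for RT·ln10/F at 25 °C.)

Both half-cells are Ni²⁺/Ni, so E°_cell = 0. The concentrated side is the cathode; the cell reaction moves Ni²⁺ from high to low concentration with n = 2.
Q = [Ni²⁺]_dilute/[Ni²⁺]_conc = 0.016/0.05 = 0.320.
E = 0 − (0.0592/2) log Q = −(0.0592/2)(-0.495) = 0.0147 V.

0.015 V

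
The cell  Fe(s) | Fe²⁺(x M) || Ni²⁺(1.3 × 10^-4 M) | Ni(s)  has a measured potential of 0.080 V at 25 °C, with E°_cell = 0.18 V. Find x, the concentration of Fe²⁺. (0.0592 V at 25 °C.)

0.31 M

From the Nernst equation, log Q = n(E° − E)/0.0592 = 2(0.18 − 0.080)/0.0592 = 3.378, so Q = 2390.
With Q = [Fe²⁺]/[Ni²⁺] and the known concentrations, [Fe²⁺] in the numerator gives [Fe²⁺] = 0.31 M.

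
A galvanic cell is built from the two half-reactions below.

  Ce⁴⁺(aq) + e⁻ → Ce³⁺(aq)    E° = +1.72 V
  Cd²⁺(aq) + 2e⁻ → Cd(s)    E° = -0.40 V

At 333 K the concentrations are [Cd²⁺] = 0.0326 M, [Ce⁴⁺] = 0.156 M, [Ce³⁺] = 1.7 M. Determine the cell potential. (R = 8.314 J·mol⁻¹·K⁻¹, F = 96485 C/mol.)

The Ce⁴⁺/Ce³⁺ couple has the higher reduction potential and acts as the cathode, so E°_cell = +1.72 − (-0.40) = 2.12 V.
Balancing electrons gives n = 2; the reaction quotient is Q = [Cd²⁺]·[Ce³⁺]^2/[Ce⁴⁺]^2 = 3.87.
E = E° − (RT/nF) ln Q = 2.12 − (8.314×333)/(2×96485) × (1.354) = 2.120 − 0.019 = 2.101 V.

2.10 V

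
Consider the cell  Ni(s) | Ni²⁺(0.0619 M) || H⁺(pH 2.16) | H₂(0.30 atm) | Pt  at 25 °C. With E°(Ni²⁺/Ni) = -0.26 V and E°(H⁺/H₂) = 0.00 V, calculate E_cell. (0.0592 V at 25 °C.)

0.18 V

The hydrogen couple is the cathode, so E°_cell = 0.26 V; n = 2.
[H⁺] = 10^(−2.16) = 0.0069 M, and Q = [Ni²⁺]·P(H₂) / [H⁺]^2 = 388.
E = E° − (0.0592/2) log Q = 0.26 − (0.0592/2)(2.589) = 0.183 V.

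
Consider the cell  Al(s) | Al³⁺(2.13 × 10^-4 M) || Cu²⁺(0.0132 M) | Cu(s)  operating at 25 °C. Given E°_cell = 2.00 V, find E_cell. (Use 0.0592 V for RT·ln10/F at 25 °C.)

2.02 V

Balancing electrons gives n = 6; the reaction quotient is Q = [Al³⁺]^2/[Cu²⁺]^3 = 0.0197.
At 25 °C, E = E° − (0.0592/n) log Q = 2.00 − (0.0592/6)(-1.705) = 2.000 + 0.017 = 2.017 V.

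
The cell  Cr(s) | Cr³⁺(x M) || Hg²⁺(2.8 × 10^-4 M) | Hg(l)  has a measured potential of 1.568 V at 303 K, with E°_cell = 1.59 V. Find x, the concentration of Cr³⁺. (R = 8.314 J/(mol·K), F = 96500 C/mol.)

From the Nernst equation, ln Q = nF(E° − E)/RT = 6×96500×(1.59 − 1.568)/(8.314×303) = 5.056, so Q = 157.
With Q = [Cr³⁺]^2/[Hg²⁺]^3 and the known concentrations, [Cr³⁺]^2 in the numerator gives [Cr³⁺] = 5.9 × 10^-5 M.

5.9 × 10^-5 M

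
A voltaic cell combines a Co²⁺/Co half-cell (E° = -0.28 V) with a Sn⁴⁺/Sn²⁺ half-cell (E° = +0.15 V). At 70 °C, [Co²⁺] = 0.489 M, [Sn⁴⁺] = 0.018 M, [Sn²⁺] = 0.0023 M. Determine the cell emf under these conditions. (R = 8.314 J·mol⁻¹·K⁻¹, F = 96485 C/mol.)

The Sn⁴⁺/Sn²⁺ couple has the higher reduction potential and acts as the cathode, so E°_cell = +0.15 − (-0.28) = 0.43 V.
Balancing electrons gives n = 2; the reaction quotient is Q = [Co²⁺]·[Sn²⁺]/[Sn⁴⁺] = 0.0625.
E = E° − (RT/nF) ln Q = 0.43 − (8.314×343)/(2×96485) × (-2.773) = 0.430 + 0.041 = 0.471 V.

0.471 V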